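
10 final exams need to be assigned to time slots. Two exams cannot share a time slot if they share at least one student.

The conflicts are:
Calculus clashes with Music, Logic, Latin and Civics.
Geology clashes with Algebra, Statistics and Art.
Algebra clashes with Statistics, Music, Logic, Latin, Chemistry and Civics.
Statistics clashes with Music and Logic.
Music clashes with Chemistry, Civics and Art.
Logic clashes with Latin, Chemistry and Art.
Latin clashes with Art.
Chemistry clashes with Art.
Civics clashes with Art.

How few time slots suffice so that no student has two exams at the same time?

Logic, Latin, Art pairwise conflict, so at least 3 time slots are needed.
Using 3 time slots: Calculus=1, Geology=2, Algebra=1, Statistics=3, Music=2, Logic=2, Latin=3, Chemistry=3, Civics=3, Art=1. Each listed conflict is separated.

3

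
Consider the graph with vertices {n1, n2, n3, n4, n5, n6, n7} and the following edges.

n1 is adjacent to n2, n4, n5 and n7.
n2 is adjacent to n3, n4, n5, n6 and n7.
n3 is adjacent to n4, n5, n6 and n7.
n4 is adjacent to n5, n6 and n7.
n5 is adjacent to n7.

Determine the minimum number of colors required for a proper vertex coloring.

n1, n2, n4, n5, n7 form a clique, so at least 5 colors are needed.
One proper 5-coloring: n1=4, n2=2, n3=4, n4=1, n5=5, n6=3, n7=3. Every edge joins two different colors.

5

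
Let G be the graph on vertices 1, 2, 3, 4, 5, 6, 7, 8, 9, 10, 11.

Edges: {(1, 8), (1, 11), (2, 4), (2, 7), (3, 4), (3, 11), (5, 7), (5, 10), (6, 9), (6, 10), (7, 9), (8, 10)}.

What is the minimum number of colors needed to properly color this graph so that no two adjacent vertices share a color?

The cycle 6-9-7-5-10-6 has odd length 5, so it cannot be 2-colored; at least 3 colors are needed.
A valid assignment using 3 colors: 1=a, 2=c, 3=a, 4=b, 5=b, 6=c, 7=a, 8=b, 9=b, 10=a, 11=b. Every edge joins two different colors.

3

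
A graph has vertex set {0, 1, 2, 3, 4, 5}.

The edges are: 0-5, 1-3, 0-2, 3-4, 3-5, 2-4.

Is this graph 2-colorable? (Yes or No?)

No

The cycle 0-2-4-3-5-0 has odd length 5, so it cannot be 2-colored; at least 3 colors are needed.
So 2 colors are not enough.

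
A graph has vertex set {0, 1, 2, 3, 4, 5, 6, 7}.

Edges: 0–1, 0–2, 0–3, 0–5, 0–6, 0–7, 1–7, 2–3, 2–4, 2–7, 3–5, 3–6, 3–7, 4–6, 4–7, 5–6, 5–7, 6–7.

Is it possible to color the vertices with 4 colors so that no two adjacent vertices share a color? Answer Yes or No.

0, 3, 5, 6, 7 are pairwise adjacent (a clique of size 5), so at least 5 colors are needed.
So 4 colors are not enough.

No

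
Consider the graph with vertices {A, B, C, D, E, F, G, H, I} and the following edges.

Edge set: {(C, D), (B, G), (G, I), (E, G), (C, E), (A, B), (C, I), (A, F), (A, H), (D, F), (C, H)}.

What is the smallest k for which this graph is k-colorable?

The cycle D-F-A-H-C-D has odd length 5, so it cannot be 2-colored; at least 3 colors are needed.
3 colors suffice: color 1 → {A, C, G}; color 2 → {B, E, F, H, I}; color 3 → {D}. Each edge has distinct colors on its endpoints.

3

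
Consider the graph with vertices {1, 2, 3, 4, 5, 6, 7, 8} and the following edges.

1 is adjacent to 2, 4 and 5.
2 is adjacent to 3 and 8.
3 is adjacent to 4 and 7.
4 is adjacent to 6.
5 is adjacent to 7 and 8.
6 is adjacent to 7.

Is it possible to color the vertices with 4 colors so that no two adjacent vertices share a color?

Yes

The chromatic number is 3. The cycle 8-2-3-7-5-8 has odd length 5, so it cannot be 2-colored; at least 3 colors are needed.
3 colors suffice: color red → {3, 5, 6}; color blue → {2, 4, 7}; color green → {1, 8}.
Since 4 ≥ 3, a proper 4-coloring certainly exists.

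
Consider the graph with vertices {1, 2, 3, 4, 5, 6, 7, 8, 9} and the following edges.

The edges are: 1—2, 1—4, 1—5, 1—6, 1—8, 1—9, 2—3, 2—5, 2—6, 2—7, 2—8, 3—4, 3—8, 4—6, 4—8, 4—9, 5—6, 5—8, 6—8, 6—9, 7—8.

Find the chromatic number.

5

1, 2, 5, 6, 8 are pairwise adjacent (a clique of size 5), so at least 5 colors are needed.
One proper 5-coloring: 1=b, 2=c, 3=b, 4=c, 5=e, 6=d, 7=b, 8=a, 9=a. Every edge joins two different colors.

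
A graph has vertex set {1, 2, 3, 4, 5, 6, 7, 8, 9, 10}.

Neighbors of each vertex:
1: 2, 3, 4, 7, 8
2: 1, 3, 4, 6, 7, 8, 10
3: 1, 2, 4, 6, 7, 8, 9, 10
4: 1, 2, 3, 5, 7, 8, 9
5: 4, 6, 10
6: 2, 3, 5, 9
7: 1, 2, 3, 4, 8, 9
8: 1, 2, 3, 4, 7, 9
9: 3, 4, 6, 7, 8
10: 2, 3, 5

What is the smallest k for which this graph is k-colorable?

1, 2, 3, 4, 7, 8 are pairwise adjacent (a clique of size 6), so at least 6 colors are needed.
6 colors suffice: color red → {3, 5}; color blue → {2, 9}; color green → {4, 6, 10}; color yellow → {7}; color purple → {8}; color orange → {1}. Every edge joins two different colors.

6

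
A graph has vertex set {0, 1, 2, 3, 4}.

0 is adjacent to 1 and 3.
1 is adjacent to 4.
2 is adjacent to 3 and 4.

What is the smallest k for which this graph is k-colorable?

The cycle 0-3-2-4-1-0 has odd length 5, so it cannot be 2-colored; at least 3 colors are needed.
3 colors suffice: color red → {1, 2}; color blue → {3, 4}; color green → {0}. Each edge has distinct colors on its endpoints.

3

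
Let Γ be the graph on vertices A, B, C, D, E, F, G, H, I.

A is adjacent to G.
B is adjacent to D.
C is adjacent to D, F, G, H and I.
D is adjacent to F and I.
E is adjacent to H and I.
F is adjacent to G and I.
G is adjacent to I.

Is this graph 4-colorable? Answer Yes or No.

The chromatic number is 4. C, D, F, I form a clique, so at least 4 colors are needed.
One proper 4-coloring: A=1, B=1, C=1, D=3, E=1, F=4, G=3, H=2, I=2.
That is already a proper 4-coloring.

Yes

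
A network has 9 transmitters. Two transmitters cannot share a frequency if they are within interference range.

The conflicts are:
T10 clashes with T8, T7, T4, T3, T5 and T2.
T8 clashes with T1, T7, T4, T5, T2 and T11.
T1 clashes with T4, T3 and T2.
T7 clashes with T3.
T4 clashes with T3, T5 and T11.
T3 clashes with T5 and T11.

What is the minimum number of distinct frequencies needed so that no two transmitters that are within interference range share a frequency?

T10, T8, T4, T5 pairwise conflict, so at least 4 frequencies are needed.
Using 4 frequencies: T10=3, T8=1, T1=3, T7=2, T4=2, T3=1, T5=4, T2=2, T11=3. Each listed conflict is separated.

4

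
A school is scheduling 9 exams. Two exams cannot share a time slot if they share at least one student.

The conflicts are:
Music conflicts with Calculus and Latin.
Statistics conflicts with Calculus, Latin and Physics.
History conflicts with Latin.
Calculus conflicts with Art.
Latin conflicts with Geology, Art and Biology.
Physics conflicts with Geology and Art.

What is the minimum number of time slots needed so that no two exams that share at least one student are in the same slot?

2

Physics and Art conflict, so at least 2 time slots are needed.
2 time slots suffice: Music=2, Statistics=2, History=2, Calculus=1, Latin=1, Physics=1, Geology=2, Art=2, Biology=2. Each listed conflict is separated.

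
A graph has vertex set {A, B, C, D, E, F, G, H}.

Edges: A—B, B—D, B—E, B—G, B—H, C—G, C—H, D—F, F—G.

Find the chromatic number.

C and G are adjacent, so at least 2 colors are needed.
A valid assignment using 2 colors: A=2, B=1, C=1, D=2, E=2, F=1, G=2, H=2. Every edge joins two different colors.

2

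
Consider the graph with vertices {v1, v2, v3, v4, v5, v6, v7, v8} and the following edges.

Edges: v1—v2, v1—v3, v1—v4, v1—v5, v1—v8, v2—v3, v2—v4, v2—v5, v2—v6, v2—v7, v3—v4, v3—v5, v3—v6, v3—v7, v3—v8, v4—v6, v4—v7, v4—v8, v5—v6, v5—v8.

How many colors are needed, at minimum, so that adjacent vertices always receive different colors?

4

v1, v2, v3, v5 form a clique, so at least 4 colors are needed.
4 colors suffice: color red → {v3}; color blue → {v2, v8}; color green → {v4, v5}; color yellow → {v1, v6, v7}. No two adjacent vertices share a color.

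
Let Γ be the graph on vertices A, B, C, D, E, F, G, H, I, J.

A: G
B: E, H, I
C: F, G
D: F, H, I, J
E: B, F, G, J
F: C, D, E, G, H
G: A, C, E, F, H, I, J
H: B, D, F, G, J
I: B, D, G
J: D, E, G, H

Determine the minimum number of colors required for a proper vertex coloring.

G, H, J are mutually adjacent, so at least 3 colors are needed.
3 colors suffice: color 1 → {B, D, G}; color 2 → {A, F, I, J}; color 3 → {C, E, H}. Each edge has distinct colors on its endpoints.

3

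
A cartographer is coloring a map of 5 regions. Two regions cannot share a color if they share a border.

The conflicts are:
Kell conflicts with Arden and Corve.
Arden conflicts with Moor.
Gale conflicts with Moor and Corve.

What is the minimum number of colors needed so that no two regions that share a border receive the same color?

3

The cycle Kell-Corve-Gale-Moor-Arden-Kell has odd length 5, so it cannot be 2-colored; at least 3 colors are needed.
3 colors suffice: color 1 → {Kell, Gale}; color 2 → {Moor, Corve}; color 3 → {Arden}. Every pair that conflicts lands in different colors.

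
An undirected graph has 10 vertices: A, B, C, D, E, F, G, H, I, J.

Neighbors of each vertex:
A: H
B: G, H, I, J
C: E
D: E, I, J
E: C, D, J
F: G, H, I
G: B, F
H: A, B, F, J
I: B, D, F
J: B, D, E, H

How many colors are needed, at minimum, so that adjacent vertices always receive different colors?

3

D, E, J are mutually adjacent, so at least 3 colors are needed.
One proper 3-coloring: A=1, B=2, C=1, D=3, E=2, F=2, G=1, H=3, I=1, J=1. Every edge joins two different colors.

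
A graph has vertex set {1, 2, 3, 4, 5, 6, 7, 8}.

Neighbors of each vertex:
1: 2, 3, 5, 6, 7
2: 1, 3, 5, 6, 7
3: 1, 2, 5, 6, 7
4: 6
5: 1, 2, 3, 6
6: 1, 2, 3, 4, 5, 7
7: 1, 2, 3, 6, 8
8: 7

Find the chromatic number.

5

1, 2, 3, 6, 7 are mutually adjacent (a clique of size 5), so at least 5 colors are needed.
One proper 5-coloring: 1=e, 2=b, 3=d, 4=b, 5=c, 6=a, 7=c, 8=a. Every edge joins two different colors.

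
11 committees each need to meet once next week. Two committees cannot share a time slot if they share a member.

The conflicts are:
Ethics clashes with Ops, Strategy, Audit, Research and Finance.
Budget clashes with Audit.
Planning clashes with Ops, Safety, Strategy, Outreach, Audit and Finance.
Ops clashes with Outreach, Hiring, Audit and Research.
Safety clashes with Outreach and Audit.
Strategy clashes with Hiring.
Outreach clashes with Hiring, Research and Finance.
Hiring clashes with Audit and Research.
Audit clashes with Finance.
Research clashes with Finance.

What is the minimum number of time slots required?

Ops, Outreach, Hiring, Research all conflict with each other, so at least 4 time slots are needed.
4 time slots suffice: time slot 1 → {Strategy, Outreach, Audit}; time slot 2 → {Budget, Ops, Safety, Finance}; time slot 3 → {Ethics, Planning, Hiring}; time slot 4 → {Research}. No two conflicting committees share a time slot.

4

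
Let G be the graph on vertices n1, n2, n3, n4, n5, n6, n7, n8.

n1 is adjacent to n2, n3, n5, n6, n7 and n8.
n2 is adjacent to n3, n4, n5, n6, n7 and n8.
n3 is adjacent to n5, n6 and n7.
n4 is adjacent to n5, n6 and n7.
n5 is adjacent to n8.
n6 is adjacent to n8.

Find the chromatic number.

4

n1, n2, n3, n6 form a clique, so at least 4 colors are needed.
4 colors suffice: n1=B, n2=R, n3=G, n4=B, n5=Y, n6=Y, n7=Y, n8=G. Each edge has distinct colors on its endpoints.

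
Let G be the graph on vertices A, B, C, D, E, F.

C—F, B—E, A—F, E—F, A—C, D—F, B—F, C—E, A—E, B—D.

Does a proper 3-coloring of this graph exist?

No

A, C, E, F form a clique, so at least 4 colors are needed.
So 3 colors are not enough.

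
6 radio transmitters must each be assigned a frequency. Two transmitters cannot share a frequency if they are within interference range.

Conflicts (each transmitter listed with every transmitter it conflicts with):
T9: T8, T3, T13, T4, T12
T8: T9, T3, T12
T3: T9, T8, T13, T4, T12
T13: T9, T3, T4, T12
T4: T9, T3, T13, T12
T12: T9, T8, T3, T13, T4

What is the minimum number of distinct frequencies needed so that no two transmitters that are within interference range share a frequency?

T9, T3, T13, T4, T12 pairwise conflict, so at least 5 frequencies are needed.
5 frequencies suffice: frequency 1 → {T3}; frequency 2 → {T9}; frequency 3 → {T12}; frequency 4 → {T8, T4}; frequency 5 → {T13}. No two conflicting transmitters share a frequency.

5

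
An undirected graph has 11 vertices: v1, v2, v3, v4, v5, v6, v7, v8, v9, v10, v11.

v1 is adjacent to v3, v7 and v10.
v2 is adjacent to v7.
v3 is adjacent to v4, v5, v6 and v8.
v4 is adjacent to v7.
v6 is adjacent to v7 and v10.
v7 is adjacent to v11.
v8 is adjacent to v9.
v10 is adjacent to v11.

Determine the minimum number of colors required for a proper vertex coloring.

v2 and v7 are adjacent, so at least 2 colors are needed.
One proper 2-coloring: v1=blue, v2=blue, v3=red, v4=blue, v5=blue, v6=blue, v7=red, v8=blue, v9=red, v10=red, v11=blue. No two adjacent vertices share a color.

2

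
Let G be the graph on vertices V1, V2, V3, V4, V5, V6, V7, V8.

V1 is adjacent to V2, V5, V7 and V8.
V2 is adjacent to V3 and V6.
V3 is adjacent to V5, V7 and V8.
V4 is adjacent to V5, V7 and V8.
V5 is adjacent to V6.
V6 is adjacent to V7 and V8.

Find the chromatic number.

2

V1 and V8 are adjacent, so at least 2 colors are needed.
2 colors suffice: V1=1, V2=2, V3=1, V4=1, V5=2, V6=1, V7=2, V8=2. Every edge joins two different colors.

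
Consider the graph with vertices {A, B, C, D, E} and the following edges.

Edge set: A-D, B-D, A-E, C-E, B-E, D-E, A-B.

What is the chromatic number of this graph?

4

A, B, D, E form a clique, so at least 4 colors are needed.
A valid assignment using 4 colors: A=yellow, B=blue, C=blue, D=green, E=red. No two adjacent vertices share a color.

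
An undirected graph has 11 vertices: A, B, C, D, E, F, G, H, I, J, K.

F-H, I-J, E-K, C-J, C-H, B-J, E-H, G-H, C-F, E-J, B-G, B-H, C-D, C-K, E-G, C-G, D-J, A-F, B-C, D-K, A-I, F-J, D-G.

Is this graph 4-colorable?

Yes

The chromatic number is 4. B, C, G, H are mutually adjacent (a clique of size 4), so at least 4 colors are needed.
4 colors suffice: color 1 → {C, E, I}; color 2 → {A, G, J, K}; color 3 → {D, H}; color 4 → {B, F}.
That is already a proper 4-coloring.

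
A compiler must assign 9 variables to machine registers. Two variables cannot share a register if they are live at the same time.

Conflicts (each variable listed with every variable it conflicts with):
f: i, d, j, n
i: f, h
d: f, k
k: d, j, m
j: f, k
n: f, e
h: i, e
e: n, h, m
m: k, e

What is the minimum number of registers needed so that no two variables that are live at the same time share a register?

3

The cycle f-n-e-h-i-f has odd length 5, so it cannot be 2-colored; at least 3 registers are needed.
3 registers suffice: register 1 → {f, k, e}; register 2 → {d, j, n, h, m}; register 3 → {i}. Each listed conflict is separated.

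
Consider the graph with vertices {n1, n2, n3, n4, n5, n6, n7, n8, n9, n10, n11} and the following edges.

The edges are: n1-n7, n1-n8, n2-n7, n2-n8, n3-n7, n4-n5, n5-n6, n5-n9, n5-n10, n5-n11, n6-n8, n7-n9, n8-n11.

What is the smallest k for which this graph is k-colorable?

2

n1 and n7 are adjacent, so at least 2 colors are needed.
A valid assignment using 2 colors: n1=blue, n2=blue, n3=blue, n4=blue, n5=red, n6=blue, n7=red, n8=red, n9=blue, n10=blue, n11=blue. Each edge has distinct colors on its endpoints.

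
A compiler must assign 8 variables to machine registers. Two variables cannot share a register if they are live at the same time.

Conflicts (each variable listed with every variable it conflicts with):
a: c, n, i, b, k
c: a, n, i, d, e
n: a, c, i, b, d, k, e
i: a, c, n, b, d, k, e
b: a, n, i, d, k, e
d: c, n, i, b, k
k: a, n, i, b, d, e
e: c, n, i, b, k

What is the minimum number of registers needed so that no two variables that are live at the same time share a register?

n, i, b, d, k are mutually in conflict, so at least 5 registers are needed.
A valid assignment using 5 registers: a=5, c=3, n=1, i=2, b=3, d=5, k=4, e=5. Every pair that conflicts lands in different registers.

5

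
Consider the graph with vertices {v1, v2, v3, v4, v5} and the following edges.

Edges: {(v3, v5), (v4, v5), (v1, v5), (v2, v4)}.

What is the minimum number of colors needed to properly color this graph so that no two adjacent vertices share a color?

2

v1 and v5 are adjacent, so at least 2 colors are needed.
One proper 2-coloring: v1=2, v2=1, v3=2, v4=2, v5=1. Each edge has distinct colors on its endpoints.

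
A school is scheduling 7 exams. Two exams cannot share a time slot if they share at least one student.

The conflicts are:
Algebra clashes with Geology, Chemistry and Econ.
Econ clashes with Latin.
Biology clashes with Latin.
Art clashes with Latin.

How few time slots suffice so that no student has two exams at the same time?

Algebra and Chemistry conflict, so at least 2 time slots are needed.
2 time slots suffice: time slot 1 → {Algebra, Latin}; time slot 2 → {Geology, Chemistry, Econ, Biology, Art}. Every pair that conflicts lands in different time slots.

2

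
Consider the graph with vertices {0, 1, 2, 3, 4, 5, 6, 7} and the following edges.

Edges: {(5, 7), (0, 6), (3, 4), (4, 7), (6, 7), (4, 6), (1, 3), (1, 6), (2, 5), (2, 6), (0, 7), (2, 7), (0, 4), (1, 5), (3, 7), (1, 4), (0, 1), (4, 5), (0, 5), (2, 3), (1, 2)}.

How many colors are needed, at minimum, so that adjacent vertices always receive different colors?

4

0, 4, 6, 7 are mutually adjacent (a clique of size 4), so at least 4 colors are needed.
One proper 4-coloring: 0=yellow, 1=red, 2=blue, 3=green, 4=blue, 5=green, 6=green, 7=red. No two adjacent vertices share a color.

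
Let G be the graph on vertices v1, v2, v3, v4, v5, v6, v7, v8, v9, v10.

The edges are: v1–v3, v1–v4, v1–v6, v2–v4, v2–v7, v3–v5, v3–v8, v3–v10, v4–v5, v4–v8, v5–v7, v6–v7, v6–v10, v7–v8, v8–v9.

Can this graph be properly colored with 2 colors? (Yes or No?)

The cycle v6-v7-v5-v3-v10-v6 has odd length 5, so it cannot be 2-colored; at least 3 colors are needed.
So 2 colors are not enough.

No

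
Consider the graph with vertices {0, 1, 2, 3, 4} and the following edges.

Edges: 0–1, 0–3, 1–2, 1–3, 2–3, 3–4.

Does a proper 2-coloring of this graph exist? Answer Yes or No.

No

0, 1, 3 form a triangle, so at least 3 colors are needed.
So 2 colors are not enough.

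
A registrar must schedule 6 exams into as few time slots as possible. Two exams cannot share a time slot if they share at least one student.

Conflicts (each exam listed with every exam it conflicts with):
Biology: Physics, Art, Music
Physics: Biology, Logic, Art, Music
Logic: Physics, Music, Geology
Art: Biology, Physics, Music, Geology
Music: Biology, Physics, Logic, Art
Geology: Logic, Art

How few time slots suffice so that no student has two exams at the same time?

Biology, Physics, Art, Music pairwise conflict, so at least 4 time slots are needed.
4 time slots suffice: time slot 1 → {Physics, Geology}; time slot 2 → {Logic, Art}; time slot 3 → {Music}; time slot 4 → {Biology}. Every pair that conflicts lands in different time slots.

4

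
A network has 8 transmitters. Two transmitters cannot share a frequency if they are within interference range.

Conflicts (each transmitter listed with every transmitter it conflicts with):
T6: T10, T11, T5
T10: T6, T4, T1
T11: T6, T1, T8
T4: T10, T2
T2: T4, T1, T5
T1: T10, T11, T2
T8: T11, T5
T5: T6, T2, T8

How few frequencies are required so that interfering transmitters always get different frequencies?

3

The cycle T10-T4-T2-T5-T6-T10 has odd length 5, so it cannot be 2-colored; at least 3 frequencies are needed.
Using 3 frequencies: T6=1, T10=3, T11=3, T4=2, T2=1, T1=2, T8=1, T5=2. No two conflicting transmitters share a frequency.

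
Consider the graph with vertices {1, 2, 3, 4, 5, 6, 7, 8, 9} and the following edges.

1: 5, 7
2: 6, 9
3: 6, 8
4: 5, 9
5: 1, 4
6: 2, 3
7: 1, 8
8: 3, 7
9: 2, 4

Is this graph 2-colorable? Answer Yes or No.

No

The cycle 6-3-8-7-1-5-4-9-2-6 has odd length 9, so it cannot be 2-colored; at least 3 colors are needed.
So 2 colors are not enough.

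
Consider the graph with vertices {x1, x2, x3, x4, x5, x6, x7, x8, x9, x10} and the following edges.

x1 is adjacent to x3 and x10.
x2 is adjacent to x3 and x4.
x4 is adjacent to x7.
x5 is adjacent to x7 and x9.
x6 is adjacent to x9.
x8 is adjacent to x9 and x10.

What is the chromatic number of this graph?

The cycle x2-x4-x7-x5-x9-x8-x10-x1-x3-x2 has odd length 9, so it cannot be 2-colored; at least 3 colors are needed.
3 colors suffice: color 1 → {x1, x4, x9}; color 2 → {x3, x6, x7, x8}; color 3 → {x2, x5, x10}. Every edge joins two different colors.

3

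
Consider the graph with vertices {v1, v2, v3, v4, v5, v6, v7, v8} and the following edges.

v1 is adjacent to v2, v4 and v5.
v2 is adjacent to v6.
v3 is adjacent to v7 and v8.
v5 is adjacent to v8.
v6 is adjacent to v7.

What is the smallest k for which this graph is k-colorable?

The cycle v5-v8-v3-v7-v6-v2-v1-v5 has odd length 7, so it cannot be 2-colored; at least 3 colors are needed.
3 colors suffice: color 1 → {v1, v7, v8}; color 2 → {v2, v3, v4, v5}; color 3 → {v6}. Each edge has distinct colors on its endpoints.

3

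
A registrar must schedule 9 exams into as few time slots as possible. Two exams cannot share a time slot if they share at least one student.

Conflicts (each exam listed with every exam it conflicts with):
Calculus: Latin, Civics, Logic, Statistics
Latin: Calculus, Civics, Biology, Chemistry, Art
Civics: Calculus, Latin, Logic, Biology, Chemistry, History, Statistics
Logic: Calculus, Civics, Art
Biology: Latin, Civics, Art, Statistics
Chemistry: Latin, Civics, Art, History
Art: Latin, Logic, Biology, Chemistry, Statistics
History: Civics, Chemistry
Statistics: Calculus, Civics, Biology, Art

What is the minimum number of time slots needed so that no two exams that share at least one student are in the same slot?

3

Latin, Chemistry, Art pairwise conflict, so at least 3 time slots are needed.
3 time slots suffice: time slot 1 → {Civics, Art}; time slot 2 → {Latin, Logic, History, Statistics}; time slot 3 → {Calculus, Biology, Chemistry}. Each listed conflict is separated.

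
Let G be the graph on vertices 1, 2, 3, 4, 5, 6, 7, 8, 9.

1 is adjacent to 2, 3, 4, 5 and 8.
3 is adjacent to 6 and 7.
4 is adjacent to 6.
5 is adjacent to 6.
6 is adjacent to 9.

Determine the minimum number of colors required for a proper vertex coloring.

5 and 6 are adjacent, so at least 2 colors are needed.
2 colors suffice: color a → {1, 6, 7}; color b → {2, 3, 4, 5, 8, 9}. Every edge joins two different colors.

2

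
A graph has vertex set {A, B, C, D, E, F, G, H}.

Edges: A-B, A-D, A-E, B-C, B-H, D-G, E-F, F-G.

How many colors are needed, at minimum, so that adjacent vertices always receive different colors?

The cycle F-E-A-D-G-F has odd length 5, so it cannot be 2-colored; at least 3 colors are needed.
3 colors suffice: color red → {B, D, E}; color blue → {A, C, F, H}; color green → {G}. No two adjacent vertices share a color.

3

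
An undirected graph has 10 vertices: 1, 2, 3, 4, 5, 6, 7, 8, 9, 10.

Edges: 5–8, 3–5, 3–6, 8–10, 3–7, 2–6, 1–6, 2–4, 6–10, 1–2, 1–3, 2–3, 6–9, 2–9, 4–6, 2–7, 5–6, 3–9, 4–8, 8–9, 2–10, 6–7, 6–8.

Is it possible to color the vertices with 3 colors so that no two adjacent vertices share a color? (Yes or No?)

No

2, 3, 6, 7 are pairwise adjacent (a clique of size 4), so at least 4 colors are needed.
So 3 colors are not enough.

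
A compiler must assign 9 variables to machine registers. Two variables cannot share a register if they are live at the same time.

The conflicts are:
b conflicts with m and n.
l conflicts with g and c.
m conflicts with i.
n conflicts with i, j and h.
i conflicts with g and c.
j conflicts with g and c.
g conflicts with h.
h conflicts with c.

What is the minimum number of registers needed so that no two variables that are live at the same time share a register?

2

b and n conflict, so at least 2 registers are needed.
2 registers suffice: register 1 → {m, n, g, c}; register 2 → {b, l, i, j, h}. No two conflicting variables share a register.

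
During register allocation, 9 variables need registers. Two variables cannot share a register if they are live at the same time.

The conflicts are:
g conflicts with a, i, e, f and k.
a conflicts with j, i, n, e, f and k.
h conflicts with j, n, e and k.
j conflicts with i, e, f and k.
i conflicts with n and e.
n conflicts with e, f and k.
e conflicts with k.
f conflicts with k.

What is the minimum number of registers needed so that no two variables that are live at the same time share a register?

4

h, n, e, k pairwise conflict, so at least 4 registers are needed.
4 registers suffice: register 1 → {e, f}; register 2 → {i, k}; register 3 → {a, h}; register 4 → {g, j, n}. Every pair that conflicts lands in different registers.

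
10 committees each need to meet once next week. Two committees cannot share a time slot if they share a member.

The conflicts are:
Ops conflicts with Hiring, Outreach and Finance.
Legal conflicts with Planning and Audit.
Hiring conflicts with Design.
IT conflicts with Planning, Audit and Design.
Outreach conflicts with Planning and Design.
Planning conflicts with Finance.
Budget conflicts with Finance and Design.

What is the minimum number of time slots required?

3

The cycle Budget-Finance-Planning-IT-Design-Budget has odd length 5, so it cannot be 2-colored; at least 3 time slots are needed.
3 time slots suffice: time slot 1 → {Ops, Planning, Audit, Design}; time slot 2 → {Legal, Hiring, IT, Outreach, Finance}; time slot 3 → {Budget}. No two conflicting committees share a time slot.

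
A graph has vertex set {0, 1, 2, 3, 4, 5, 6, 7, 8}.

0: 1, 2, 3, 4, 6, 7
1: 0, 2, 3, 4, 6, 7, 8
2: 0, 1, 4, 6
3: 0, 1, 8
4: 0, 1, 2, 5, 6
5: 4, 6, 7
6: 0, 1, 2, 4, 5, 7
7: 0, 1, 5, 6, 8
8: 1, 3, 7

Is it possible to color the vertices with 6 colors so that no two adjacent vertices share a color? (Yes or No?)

The chromatic number is 5. 0, 1, 2, 4, 6 are pairwise adjacent (a clique of size 5), so at least 5 colors are needed.
5 colors suffice: color red → {1, 5}; color blue → {0, 8}; color green → {3, 6}; color yellow → {4, 7}; color purple → {2}.
Since 6 ≥ 5, a proper 6-coloring certainly exists.

Yes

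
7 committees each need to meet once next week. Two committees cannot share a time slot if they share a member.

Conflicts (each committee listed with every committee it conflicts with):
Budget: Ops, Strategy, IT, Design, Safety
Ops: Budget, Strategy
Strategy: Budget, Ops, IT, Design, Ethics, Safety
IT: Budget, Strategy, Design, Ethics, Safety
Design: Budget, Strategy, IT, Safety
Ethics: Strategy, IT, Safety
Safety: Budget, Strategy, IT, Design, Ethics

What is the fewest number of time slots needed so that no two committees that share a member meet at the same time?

Budget, Strategy, IT, Design, Safety all conflict with each other, so at least 5 time slots are needed.
5 time slots suffice: time slot 1 → {Strategy}; time slot 2 → {Ops, IT}; time slot 3 → {Budget, Ethics}; time slot 4 → {Safety}; time slot 5 → {Design}. Each listed conflict is separated.

5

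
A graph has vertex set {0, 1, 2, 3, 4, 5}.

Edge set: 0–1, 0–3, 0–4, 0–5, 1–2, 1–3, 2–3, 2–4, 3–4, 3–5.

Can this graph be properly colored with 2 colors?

0, 3, 5 are mutually adjacent, so at least 3 colors are needed.
So 2 colors are not enough.

No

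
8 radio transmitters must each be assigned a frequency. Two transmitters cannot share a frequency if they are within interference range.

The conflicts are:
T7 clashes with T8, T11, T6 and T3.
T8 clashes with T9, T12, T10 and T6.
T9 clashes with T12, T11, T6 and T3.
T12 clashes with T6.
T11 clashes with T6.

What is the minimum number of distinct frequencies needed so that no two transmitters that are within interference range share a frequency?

T8, T9, T12, T6 are mutually in conflict, so at least 4 frequencies are needed.
Using 4 frequencies: T7=3, T8=1, T9=3, T12=4, T11=1, T10=2, T6=2, T3=1. Every pair that conflicts lands in different frequencies.

4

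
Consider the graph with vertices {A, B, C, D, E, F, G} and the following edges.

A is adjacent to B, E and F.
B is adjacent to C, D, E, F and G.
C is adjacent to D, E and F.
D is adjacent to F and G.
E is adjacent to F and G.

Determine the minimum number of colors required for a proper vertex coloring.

B, C, D, F are mutually adjacent (a clique of size 4), so at least 4 colors are needed.
A valid assignment using 4 colors: A=4, B=1, C=4, D=3, E=3, F=2, G=2. No two adjacent vertices share a color.

4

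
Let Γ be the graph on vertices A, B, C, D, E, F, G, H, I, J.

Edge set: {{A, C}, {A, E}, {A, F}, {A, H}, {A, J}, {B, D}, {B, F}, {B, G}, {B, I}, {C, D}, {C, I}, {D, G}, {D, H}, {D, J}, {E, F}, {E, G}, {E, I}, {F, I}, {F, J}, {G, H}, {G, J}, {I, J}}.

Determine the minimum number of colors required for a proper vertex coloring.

E, F, I are mutually adjacent, so at least 3 colors are needed.
3 colors suffice: A=1, B=2, C=2, D=1, E=2, F=3, G=3, H=2, I=1, J=2. Every edge joins two different colors.

3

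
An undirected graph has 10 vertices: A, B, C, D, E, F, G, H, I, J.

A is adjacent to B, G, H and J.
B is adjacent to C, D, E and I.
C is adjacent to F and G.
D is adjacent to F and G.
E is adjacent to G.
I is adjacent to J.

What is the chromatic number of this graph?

A and H are adjacent, so at least 2 colors are needed.
2 colors suffice: A=blue, B=red, C=blue, D=blue, E=blue, F=red, G=red, H=red, I=blue, J=red. Every edge joins two different colors.

2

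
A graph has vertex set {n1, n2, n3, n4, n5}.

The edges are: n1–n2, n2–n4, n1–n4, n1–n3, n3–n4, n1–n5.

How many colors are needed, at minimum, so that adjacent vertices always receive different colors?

n1, n2, n4 form a triangle, so at least 3 colors are needed.
3 colors suffice: color R → {n1}; color B → {n4, n5}; color G → {n2, n3}. No two adjacent vertices share a color.

3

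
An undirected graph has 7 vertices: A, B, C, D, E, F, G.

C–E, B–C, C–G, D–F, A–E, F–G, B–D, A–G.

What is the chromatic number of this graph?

The cycle D-F-G-C-B-D has odd length 5, so it cannot be 2-colored; at least 3 colors are needed.
3 colors suffice: color 1 → {B, E, G}; color 2 → {A, C, F}; color 3 → {D}. Every edge joins two different colors.

3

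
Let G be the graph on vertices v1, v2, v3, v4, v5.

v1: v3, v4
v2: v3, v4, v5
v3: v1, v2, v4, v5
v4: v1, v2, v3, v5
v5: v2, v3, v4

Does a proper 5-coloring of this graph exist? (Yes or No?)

The chromatic number is 4. v2, v3, v4, v5 are mutually adjacent (a clique of size 4), so at least 4 colors are needed.
4 colors suffice: v1=3, v2=3, v3=1, v4=2, v5=4.
Since 5 ≥ 4, a proper 5-coloring certainly exists.

Yes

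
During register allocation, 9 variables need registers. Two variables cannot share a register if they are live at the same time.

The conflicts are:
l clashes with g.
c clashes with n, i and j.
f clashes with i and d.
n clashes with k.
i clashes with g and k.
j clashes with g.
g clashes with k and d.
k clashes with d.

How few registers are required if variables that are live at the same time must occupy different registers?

3

i, g, k pairwise conflict, so at least 3 registers are needed.
Using 3 registers: l=2, c=1, f=1, n=2, i=2, j=2, g=1, k=3, d=2. No two conflicting variables share a register.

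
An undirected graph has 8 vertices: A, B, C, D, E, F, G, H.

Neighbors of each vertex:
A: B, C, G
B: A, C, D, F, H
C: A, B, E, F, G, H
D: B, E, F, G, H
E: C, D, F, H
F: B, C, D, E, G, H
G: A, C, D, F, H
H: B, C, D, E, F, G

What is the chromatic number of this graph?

D, E, F, H form a clique, so at least 4 colors are needed.
4 colors suffice: color red → {A, F}; color blue → {H}; color green → {C, D}; color yellow → {B, E, G}. Each edge has distinct colors on its endpoints.

4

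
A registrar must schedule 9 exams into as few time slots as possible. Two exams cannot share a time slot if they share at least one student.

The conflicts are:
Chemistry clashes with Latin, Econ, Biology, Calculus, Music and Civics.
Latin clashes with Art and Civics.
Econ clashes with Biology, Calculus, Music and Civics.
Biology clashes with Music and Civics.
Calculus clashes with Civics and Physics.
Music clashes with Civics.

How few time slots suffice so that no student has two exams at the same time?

Chemistry, Econ, Biology, Music, Civics are mutually in conflict, so at least 5 time slots are needed.
5 time slots suffice: time slot 1 → {Chemistry, Art, Physics}; time slot 2 → {Civics}; time slot 3 → {Latin, Econ}; time slot 4 → {Biology, Calculus}; time slot 5 → {Music}. Each listed conflict is separated.

5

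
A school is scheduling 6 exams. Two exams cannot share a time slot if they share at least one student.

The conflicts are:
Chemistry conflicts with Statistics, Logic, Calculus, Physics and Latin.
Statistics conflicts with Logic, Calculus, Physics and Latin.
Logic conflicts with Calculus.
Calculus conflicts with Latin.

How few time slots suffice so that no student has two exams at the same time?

Chemistry, Statistics, Calculus, Latin are mutually in conflict, so at least 4 time slots are needed.
4 time slots suffice: time slot 1 → {Chemistry}; time slot 2 → {Statistics}; time slot 3 → {Calculus, Physics}; time slot 4 → {Logic, Latin}. No two conflicting exams share a time slot.

4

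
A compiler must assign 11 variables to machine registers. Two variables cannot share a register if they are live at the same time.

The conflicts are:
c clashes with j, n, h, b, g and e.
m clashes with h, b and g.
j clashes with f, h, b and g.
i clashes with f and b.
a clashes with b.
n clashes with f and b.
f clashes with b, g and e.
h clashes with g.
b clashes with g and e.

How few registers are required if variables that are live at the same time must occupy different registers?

c, j, h, g pairwise conflict, so at least 4 registers are needed.
4 registers suffice: register 1 → {h, b}; register 2 → {c, m, a, f}; register 3 → {i, n, g, e}; register 4 → {j}. Every pair that conflicts lands in different registers.

4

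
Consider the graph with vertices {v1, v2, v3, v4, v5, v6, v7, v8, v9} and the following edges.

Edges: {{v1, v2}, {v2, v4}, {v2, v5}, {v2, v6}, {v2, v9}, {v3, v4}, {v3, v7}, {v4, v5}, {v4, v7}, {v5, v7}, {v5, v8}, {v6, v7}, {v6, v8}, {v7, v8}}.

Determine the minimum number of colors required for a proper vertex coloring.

v5, v7, v8 are mutually adjacent, so at least 3 colors are needed.
3 colors suffice: color 1 → {v2, v7}; color 2 → {v1, v3, v5, v6, v9}; color 3 → {v4, v8}. Each edge has distinct colors on its endpoints.

3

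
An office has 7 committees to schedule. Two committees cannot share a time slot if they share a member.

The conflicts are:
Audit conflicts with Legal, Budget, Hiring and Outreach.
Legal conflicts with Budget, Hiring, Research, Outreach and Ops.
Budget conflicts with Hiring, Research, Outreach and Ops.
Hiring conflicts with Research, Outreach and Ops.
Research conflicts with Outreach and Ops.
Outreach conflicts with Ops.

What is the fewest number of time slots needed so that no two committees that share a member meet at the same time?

Legal, Budget, Hiring, Research, Outreach, Ops pairwise conflict, so at least 6 time slots are needed.
A valid assignment using 6 time slots: Audit=5, Legal=4, Budget=1, Hiring=2, Research=5, Outreach=3, Ops=6. Every pair that conflicts lands in different time slots.

6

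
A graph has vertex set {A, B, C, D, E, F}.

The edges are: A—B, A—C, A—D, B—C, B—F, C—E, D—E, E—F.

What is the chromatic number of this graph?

3

A, B, C are mutually adjacent, so at least 3 colors are needed.
3 colors suffice: A=3, B=1, C=2, D=2, E=1, F=2. Every edge joins two different colors.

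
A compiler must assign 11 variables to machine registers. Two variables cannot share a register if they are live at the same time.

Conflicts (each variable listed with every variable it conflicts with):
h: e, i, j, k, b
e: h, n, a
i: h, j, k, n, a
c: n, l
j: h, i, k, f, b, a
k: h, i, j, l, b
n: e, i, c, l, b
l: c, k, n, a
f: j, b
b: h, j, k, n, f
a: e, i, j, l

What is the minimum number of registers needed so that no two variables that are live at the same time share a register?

4

h, j, k, b all conflict with each other, so at least 4 registers are needed.
Using 4 registers: h=4, e=2, i=2, c=3, j=1, k=3, n=1, l=2, f=3, b=2, a=3. Every pair that conflicts lands in different registers.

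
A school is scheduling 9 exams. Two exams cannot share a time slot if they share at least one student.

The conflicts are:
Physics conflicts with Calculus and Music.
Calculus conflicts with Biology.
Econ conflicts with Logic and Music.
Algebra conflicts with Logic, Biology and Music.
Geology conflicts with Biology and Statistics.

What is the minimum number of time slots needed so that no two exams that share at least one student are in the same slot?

The cycle Physics-Calculus-Biology-Algebra-Music-Physics has odd length 5, so it cannot be 2-colored; at least 3 time slots are needed.
3 time slots suffice: Physics=3, Calculus=1, Econ=1, Algebra=1, Logic=2, Geology=1, Biology=2, Music=2, Statistics=2. Each listed conflict is separated.

3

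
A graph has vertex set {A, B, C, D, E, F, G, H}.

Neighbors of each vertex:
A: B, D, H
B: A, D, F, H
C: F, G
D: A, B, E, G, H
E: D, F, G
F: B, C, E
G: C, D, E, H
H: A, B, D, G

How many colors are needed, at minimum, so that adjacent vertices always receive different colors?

A, B, D, H are pairwise adjacent (a clique of size 4), so at least 4 colors are needed.
One proper 4-coloring: A=4, B=2, C=3, D=1, E=3, F=1, G=2, H=3. Each edge has distinct colors on its endpoints.

4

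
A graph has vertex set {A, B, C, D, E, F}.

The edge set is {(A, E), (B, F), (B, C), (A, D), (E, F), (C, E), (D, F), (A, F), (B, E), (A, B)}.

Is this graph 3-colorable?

No

A, B, E, F are mutually adjacent (a clique of size 4), so at least 4 colors are needed.
So 3 colors are not enough.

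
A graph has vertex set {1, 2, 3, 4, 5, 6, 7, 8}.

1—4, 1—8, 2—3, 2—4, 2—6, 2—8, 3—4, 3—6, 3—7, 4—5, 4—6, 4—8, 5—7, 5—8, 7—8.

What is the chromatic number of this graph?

4

2, 3, 4, 6 form a clique, so at least 4 colors are needed.
4 colors suffice: color red → {4, 7}; color blue → {3, 8}; color green → {1, 2, 5}; color yellow → {6}. Every edge joins two different colors.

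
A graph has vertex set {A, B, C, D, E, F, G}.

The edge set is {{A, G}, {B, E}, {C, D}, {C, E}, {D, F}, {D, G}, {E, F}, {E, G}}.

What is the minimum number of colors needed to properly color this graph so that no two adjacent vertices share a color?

E and G are adjacent, so at least 2 colors are needed.
2 colors suffice: color 1 → {A, D, E}; color 2 → {B, C, F, G}. Each edge has distinct colors on its endpoints.

2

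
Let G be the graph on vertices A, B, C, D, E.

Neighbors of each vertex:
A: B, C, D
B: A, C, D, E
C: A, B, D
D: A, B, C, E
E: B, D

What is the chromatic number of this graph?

A, B, C, D are mutually adjacent (a clique of size 4), so at least 4 colors are needed.
A valid assignment using 4 colors: A=green, B=blue, C=yellow, D=red, E=green. Every edge joins two different colors.

4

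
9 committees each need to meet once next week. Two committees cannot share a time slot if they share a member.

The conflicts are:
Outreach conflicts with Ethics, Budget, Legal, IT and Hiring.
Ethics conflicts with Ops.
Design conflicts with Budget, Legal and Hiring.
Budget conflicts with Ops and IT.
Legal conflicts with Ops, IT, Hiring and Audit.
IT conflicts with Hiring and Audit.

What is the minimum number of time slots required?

4

Outreach, Legal, IT, Hiring are mutually in conflict, so at least 4 time slots are needed.
Using 4 time slots: Outreach=2, Ethics=1, Design=2, Budget=1, Legal=1, Ops=2, IT=3, Hiring=4, Audit=2. Each listed conflict is separated.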